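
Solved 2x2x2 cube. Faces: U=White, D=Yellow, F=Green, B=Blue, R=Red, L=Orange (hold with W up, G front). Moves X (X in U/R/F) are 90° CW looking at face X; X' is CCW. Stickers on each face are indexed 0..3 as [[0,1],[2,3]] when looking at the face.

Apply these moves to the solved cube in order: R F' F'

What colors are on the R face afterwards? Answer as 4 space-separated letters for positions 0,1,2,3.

After move 1 (R): R=RRRR U=WGWG F=GYGY D=YBYB B=WBWB
After move 2 (F'): F=YYGG U=WGRR R=BRYR D=OOYB L=OGOW
After move 3 (F'): F=YGYG U=WGBY R=OROR D=GWYB L=OROR
Query: R face = OROR

Answer: O R O R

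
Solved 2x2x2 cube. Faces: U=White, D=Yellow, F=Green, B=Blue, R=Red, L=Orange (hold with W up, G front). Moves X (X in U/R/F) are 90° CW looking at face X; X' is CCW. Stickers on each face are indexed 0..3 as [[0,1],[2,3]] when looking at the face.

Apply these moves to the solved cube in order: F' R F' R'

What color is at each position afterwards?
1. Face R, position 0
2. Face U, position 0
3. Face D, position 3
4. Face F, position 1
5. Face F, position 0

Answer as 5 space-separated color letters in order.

Answer: Y W G G O

Derivation:
After move 1 (F'): F=GGGG U=WWRR R=YRYR D=OOYY L=OWOW
After move 2 (R): R=YYRR U=WGRG F=GOGY D=OBYB B=RBWB
After move 3 (F'): F=OYGG U=WGYR R=BYOR D=WWYB L=OGOR
After move 4 (R'): R=YRBO U=WWYR F=OGGR D=WYYG B=BBWB
Query 1: R[0] = Y
Query 2: U[0] = W
Query 3: D[3] = G
Query 4: F[1] = G
Query 5: F[0] = O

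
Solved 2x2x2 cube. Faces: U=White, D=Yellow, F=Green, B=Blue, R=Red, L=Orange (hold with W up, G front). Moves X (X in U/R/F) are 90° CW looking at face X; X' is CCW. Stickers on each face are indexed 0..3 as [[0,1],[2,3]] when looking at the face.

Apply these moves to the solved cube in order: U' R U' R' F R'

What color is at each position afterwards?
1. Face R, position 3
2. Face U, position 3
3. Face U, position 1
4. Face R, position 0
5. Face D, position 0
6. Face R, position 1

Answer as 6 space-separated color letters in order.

After move 1 (U'): U=WWWW F=OOGG R=GGRR B=RRBB L=BBOO
After move 2 (R): R=RGRG U=WOWG F=OYGY D=YBYR B=WRWB
After move 3 (U'): U=OGWW F=BBGY R=OYRG B=RGWB L=WROO
After move 4 (R'): R=YGOR U=OWWR F=BGGW D=YBYY B=RGBB
After move 5 (F): F=GBWG U=OWOR R=WGRR D=OYYY L=WYOB
After move 6 (R'): R=GRWR U=OBOR F=GWWR D=OBYG B=YGYB
Query 1: R[3] = R
Query 2: U[3] = R
Query 3: U[1] = B
Query 4: R[0] = G
Query 5: D[0] = O
Query 6: R[1] = R

Answer: R R B G O R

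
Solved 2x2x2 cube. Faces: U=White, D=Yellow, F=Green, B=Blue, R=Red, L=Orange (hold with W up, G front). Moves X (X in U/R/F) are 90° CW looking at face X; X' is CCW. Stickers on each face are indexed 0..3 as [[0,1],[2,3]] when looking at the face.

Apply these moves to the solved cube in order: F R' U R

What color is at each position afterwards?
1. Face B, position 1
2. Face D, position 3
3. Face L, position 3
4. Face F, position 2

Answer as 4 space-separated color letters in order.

After move 1 (F): F=GGGG U=WWOO R=WRWR D=RRYY L=OYOY
After move 2 (R'): R=RRWW U=WBOB F=GWGO D=RGYG B=YBRB
After move 3 (U): U=OWBB F=RRGO R=YBWW B=OYRB L=GWOY
After move 4 (R): R=WYWB U=ORBO F=RGGG D=RRYO B=BYWB
Query 1: B[1] = Y
Query 2: D[3] = O
Query 3: L[3] = Y
Query 4: F[2] = G

Answer: Y O Y G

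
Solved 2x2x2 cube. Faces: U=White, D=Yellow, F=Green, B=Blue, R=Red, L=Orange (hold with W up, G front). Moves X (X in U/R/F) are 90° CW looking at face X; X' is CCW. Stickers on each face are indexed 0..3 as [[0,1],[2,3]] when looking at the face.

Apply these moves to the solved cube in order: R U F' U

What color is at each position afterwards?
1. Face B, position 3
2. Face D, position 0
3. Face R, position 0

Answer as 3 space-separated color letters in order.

After move 1 (R): R=RRRR U=WGWG F=GYGY D=YBYB B=WBWB
After move 2 (U): U=WWGG F=RRGY R=WBRR B=OOWB L=GYOO
After move 3 (F'): F=RYRG U=WWWR R=BBYR D=YOYB L=GGOG
After move 4 (U): U=WWRW F=BBRG R=OOYR B=GGWB L=RYOG
Query 1: B[3] = B
Query 2: D[0] = Y
Query 3: R[0] = O

Answer: B Y O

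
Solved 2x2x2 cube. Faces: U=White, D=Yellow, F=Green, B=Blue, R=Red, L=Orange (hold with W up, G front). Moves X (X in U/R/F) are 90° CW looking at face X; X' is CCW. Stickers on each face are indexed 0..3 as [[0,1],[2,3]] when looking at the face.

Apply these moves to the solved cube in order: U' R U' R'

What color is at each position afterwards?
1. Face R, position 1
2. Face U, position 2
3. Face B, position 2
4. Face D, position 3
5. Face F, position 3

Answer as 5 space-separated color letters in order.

Answer: G W B Y W

Derivation:
After move 1 (U'): U=WWWW F=OOGG R=GGRR B=RRBB L=BBOO
After move 2 (R): R=RGRG U=WOWG F=OYGY D=YBYR B=WRWB
After move 3 (U'): U=OGWW F=BBGY R=OYRG B=RGWB L=WROO
After move 4 (R'): R=YGOR U=OWWR F=BGGW D=YBYY B=RGBB
Query 1: R[1] = G
Query 2: U[2] = W
Query 3: B[2] = B
Query 4: D[3] = Y
Query 5: F[3] = W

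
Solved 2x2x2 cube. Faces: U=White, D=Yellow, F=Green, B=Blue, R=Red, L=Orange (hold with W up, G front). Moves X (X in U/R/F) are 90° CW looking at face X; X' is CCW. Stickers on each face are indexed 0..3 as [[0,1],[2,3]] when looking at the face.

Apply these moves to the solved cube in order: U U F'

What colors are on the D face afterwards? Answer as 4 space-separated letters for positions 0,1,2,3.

Answer: R O Y Y

Derivation:
After move 1 (U): U=WWWW F=RRGG R=BBRR B=OOBB L=GGOO
After move 2 (U): U=WWWW F=BBGG R=OORR B=GGBB L=RROO
After move 3 (F'): F=BGBG U=WWOR R=YOYR D=ROYY L=RWOW
Query: D face = ROYY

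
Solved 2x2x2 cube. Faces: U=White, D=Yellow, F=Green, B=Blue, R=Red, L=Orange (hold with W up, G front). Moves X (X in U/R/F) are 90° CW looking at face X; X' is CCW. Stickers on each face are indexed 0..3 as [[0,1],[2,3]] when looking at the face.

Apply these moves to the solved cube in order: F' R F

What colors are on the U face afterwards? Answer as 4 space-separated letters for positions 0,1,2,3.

After move 1 (F'): F=GGGG U=WWRR R=YRYR D=OOYY L=OWOW
After move 2 (R): R=YYRR U=WGRG F=GOGY D=OBYB B=RBWB
After move 3 (F): F=GGYO U=WGWW R=RYGR D=RYYB L=OOOB
Query: U face = WGWW

Answer: W G W W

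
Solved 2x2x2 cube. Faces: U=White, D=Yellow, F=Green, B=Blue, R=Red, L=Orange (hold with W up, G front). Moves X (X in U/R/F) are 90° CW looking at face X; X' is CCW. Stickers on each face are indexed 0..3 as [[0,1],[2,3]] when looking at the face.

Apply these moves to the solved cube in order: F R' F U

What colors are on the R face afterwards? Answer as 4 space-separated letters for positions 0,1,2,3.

Answer: Y B B W

Derivation:
After move 1 (F): F=GGGG U=WWOO R=WRWR D=RRYY L=OYOY
After move 2 (R'): R=RRWW U=WBOB F=GWGO D=RGYG B=YBRB
After move 3 (F): F=GGOW U=WBYY R=ORBW D=WRYG L=OROG
After move 4 (U): U=YWYB F=OROW R=YBBW B=ORRB L=GGOG
Query: R face = YBBW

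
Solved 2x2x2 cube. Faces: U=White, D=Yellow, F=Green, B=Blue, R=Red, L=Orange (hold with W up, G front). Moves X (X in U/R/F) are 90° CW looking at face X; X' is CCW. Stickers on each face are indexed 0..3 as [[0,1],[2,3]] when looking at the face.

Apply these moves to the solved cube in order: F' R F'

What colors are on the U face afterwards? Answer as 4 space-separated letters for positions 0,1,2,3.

Answer: W G Y R

Derivation:
After move 1 (F'): F=GGGG U=WWRR R=YRYR D=OOYY L=OWOW
After move 2 (R): R=YYRR U=WGRG F=GOGY D=OBYB B=RBWB
After move 3 (F'): F=OYGG U=WGYR R=BYOR D=WWYB L=OGOR
Query: U face = WGYR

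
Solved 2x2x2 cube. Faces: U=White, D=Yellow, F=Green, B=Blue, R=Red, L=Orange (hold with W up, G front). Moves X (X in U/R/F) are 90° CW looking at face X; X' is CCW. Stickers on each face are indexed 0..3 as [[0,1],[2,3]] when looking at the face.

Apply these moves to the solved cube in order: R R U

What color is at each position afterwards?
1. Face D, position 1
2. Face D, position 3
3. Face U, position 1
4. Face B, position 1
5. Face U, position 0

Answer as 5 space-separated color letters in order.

After move 1 (R): R=RRRR U=WGWG F=GYGY D=YBYB B=WBWB
After move 2 (R): R=RRRR U=WYWY F=GBGB D=YWYW B=GBGB
After move 3 (U): U=WWYY F=RRGB R=GBRR B=OOGB L=GBOO
Query 1: D[1] = W
Query 2: D[3] = W
Query 3: U[1] = W
Query 4: B[1] = O
Query 5: U[0] = W

Answer: W W W O W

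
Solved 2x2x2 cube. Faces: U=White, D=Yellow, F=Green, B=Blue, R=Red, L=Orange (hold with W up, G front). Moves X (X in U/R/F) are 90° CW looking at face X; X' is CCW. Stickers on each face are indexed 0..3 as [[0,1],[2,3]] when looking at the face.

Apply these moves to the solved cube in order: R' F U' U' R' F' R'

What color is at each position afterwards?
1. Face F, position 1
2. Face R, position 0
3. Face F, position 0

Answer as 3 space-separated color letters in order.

Answer: Y R O

Derivation:
After move 1 (R'): R=RRRR U=WBWB F=GWGW D=YGYG B=YBYB
After move 2 (F): F=GGWW U=WBOO R=WRBR D=RRYG L=OYOG
After move 3 (U'): U=BOWO F=OYWW R=GGBR B=WRYB L=YBOG
After move 4 (U'): U=OOBW F=YBWW R=OYBR B=GGYB L=WROG
After move 5 (R'): R=YROB U=OYBG F=YOWW D=RBYW B=GGRB
After move 6 (F'): F=OWYW U=OYYO R=BRRB D=RGYW L=WGOB
After move 7 (R'): R=RBBR U=ORYG F=OYYO D=RWYW B=WGGB
Query 1: F[1] = Y
Query 2: R[0] = R
Query 3: F[0] = O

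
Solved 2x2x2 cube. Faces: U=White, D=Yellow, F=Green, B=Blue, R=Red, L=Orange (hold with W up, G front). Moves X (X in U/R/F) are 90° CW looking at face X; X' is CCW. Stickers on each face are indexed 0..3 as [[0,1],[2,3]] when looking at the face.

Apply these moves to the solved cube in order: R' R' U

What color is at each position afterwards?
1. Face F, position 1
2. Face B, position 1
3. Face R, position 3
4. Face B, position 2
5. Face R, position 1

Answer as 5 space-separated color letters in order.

Answer: R O R G B

Derivation:
After move 1 (R'): R=RRRR U=WBWB F=GWGW D=YGYG B=YBYB
After move 2 (R'): R=RRRR U=WYWY F=GBGB D=YWYW B=GBGB
After move 3 (U): U=WWYY F=RRGB R=GBRR B=OOGB L=GBOO
Query 1: F[1] = R
Query 2: B[1] = O
Query 3: R[3] = R
Query 4: B[2] = G
Query 5: R[1] = B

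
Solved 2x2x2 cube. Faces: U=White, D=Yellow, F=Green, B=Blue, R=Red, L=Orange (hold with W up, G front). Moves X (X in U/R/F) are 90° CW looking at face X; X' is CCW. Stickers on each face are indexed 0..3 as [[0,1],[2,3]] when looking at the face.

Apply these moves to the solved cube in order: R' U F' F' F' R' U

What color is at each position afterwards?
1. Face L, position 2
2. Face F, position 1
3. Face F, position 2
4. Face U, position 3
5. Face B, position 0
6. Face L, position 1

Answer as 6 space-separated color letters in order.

Answer: O R W Y G W

Derivation:
After move 1 (R'): R=RRRR U=WBWB F=GWGW D=YGYG B=YBYB
After move 2 (U): U=WWBB F=RRGW R=YBRR B=OOYB L=GWOO
After move 3 (F'): F=RWRG U=WWYR R=GBYR D=WOYG L=GBOB
After move 4 (F'): F=WGRR U=WWGY R=OBWR D=BBYG L=GROY
After move 5 (F'): F=GRWR U=WWOW R=BBBR D=RYYG L=GYOG
After move 6 (R'): R=BRBB U=WYOO F=GWWW D=RRYR B=GOYB
After move 7 (U): U=OWOY F=BRWW R=GOBB B=GYYB L=GWOG
Query 1: L[2] = O
Query 2: F[1] = R
Query 3: F[2] = W
Query 4: U[3] = Y
Query 5: B[0] = G
Query 6: L[1] = W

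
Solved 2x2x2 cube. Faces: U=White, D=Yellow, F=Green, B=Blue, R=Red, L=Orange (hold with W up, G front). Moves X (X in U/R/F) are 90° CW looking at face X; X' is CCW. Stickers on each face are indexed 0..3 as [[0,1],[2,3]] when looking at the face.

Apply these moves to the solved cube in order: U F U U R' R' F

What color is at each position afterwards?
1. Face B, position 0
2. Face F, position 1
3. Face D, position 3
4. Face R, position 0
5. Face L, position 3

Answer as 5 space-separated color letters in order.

Answer: R O W W O

Derivation:
After move 1 (U): U=WWWW F=RRGG R=BBRR B=OOBB L=GGOO
After move 2 (F): F=GRGR U=WWOG R=WBWR D=RBYY L=GYOY
After move 3 (U): U=OWGW F=WBGR R=OOWR B=GYBB L=GROY
After move 4 (U): U=GOWW F=OOGR R=GYWR B=GRBB L=WBOY
After move 5 (R'): R=YRGW U=GBWG F=OOGW D=ROYR B=YRBB
After move 6 (R'): R=RWYG U=GBWY F=OBGG D=ROYW B=RROB
After move 7 (F): F=GOGB U=GBYB R=WWYG D=YRYW L=WROO
Query 1: B[0] = R
Query 2: F[1] = O
Query 3: D[3] = W
Query 4: R[0] = W
Query 5: L[3] = O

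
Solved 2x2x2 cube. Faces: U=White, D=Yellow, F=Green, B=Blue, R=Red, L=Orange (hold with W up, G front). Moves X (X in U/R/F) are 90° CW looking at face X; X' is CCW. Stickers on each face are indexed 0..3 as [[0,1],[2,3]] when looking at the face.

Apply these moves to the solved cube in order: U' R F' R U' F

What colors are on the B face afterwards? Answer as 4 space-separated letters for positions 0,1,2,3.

Answer: Y B O B

Derivation:
After move 1 (U'): U=WWWW F=OOGG R=GGRR B=RRBB L=BBOO
After move 2 (R): R=RGRG U=WOWG F=OYGY D=YBYR B=WRWB
After move 3 (F'): F=YYOG U=WORR R=BGYG D=BOYR L=BGOW
After move 4 (R): R=YBGG U=WYRG F=YOOR D=BWYW B=RROB
After move 5 (U'): U=YGWR F=BGOR R=YOGG B=YBOB L=RROW
After move 6 (F): F=OBRG U=YGWR R=WORG D=GYYW L=RBOW
Query: B face = YBOB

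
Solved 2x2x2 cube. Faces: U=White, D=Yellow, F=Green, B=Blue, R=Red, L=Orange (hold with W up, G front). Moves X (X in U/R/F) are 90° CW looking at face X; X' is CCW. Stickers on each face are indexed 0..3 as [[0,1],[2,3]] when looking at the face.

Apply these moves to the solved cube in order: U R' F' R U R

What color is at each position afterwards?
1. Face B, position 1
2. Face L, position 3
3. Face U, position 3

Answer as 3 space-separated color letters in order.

Answer: O W G

Derivation:
After move 1 (U): U=WWWW F=RRGG R=BBRR B=OOBB L=GGOO
After move 2 (R'): R=BRBR U=WBWO F=RWGW D=YRYG B=YOYB
After move 3 (F'): F=WWRG U=WBBB R=RRYR D=GOYG L=GOOW
After move 4 (R): R=YRRR U=WWBG F=WORG D=GYYY B=BOBB
After move 5 (U): U=BWGW F=YRRG R=BORR B=GOBB L=WOOW
After move 6 (R): R=RBRO U=BRGG F=YYRY D=GBYG B=WOWB
Query 1: B[1] = O
Query 2: L[3] = W
Query 3: U[3] = G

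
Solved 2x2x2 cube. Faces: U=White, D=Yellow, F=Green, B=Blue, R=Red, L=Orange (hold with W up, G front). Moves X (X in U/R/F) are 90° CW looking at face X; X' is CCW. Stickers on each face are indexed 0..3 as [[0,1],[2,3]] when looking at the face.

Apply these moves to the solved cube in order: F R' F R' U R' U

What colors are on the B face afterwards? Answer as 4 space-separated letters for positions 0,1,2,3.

After move 1 (F): F=GGGG U=WWOO R=WRWR D=RRYY L=OYOY
After move 2 (R'): R=RRWW U=WBOB F=GWGO D=RGYG B=YBRB
After move 3 (F): F=GGOW U=WBYY R=ORBW D=WRYG L=OROG
After move 4 (R'): R=RWOB U=WRYY F=GBOY D=WGYW B=GBRB
After move 5 (U): U=YWYR F=RWOY R=GBOB B=ORRB L=GBOG
After move 6 (R'): R=BBGO U=YRYO F=RWOR D=WWYY B=WRGB
After move 7 (U): U=YYOR F=BBOR R=WRGO B=GBGB L=RWOG
Query: B face = GBGB

Answer: G B G B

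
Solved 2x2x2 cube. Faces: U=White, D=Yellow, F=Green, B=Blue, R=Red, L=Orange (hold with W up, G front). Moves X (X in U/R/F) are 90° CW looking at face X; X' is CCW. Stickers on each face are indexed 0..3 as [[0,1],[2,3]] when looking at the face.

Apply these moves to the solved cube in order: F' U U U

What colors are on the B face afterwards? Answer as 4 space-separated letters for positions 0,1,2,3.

After move 1 (F'): F=GGGG U=WWRR R=YRYR D=OOYY L=OWOW
After move 2 (U): U=RWRW F=YRGG R=BBYR B=OWBB L=GGOW
After move 3 (U): U=RRWW F=BBGG R=OWYR B=GGBB L=YROW
After move 4 (U): U=WRWR F=OWGG R=GGYR B=YRBB L=BBOW
Query: B face = YRBB

Answer: Y R B B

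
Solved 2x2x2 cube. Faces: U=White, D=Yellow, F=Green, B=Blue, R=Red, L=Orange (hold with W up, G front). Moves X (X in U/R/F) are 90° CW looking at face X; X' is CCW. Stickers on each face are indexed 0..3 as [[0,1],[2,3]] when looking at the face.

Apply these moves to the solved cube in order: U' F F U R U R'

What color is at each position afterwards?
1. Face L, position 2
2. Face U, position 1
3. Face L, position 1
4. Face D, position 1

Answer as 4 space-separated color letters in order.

After move 1 (U'): U=WWWW F=OOGG R=GGRR B=RRBB L=BBOO
After move 2 (F): F=GOGO U=WWOB R=WGWR D=RGYY L=BYOY
After move 3 (F): F=GGOO U=WWYY R=OGBR D=WWYY L=BROG
After move 4 (U): U=YWYW F=OGOO R=RRBR B=BRBB L=GGOG
After move 5 (R): R=BRRR U=YGYO F=OWOY D=WBYB B=WRWB
After move 6 (U): U=YYOG F=BROY R=WRRR B=GGWB L=OWOG
After move 7 (R'): R=RRWR U=YWOG F=BYOG D=WRYY B=BGBB
Query 1: L[2] = O
Query 2: U[1] = W
Query 3: L[1] = W
Query 4: D[1] = R

Answer: O W W R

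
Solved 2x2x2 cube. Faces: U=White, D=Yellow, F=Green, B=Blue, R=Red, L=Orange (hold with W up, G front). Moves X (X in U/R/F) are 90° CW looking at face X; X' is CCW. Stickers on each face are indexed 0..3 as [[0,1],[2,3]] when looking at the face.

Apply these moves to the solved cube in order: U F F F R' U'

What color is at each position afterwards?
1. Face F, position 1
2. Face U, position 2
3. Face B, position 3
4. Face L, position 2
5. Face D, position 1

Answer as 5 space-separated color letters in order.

After move 1 (U): U=WWWW F=RRGG R=BBRR B=OOBB L=GGOO
After move 2 (F): F=GRGR U=WWOG R=WBWR D=RBYY L=GYOY
After move 3 (F): F=GGRR U=WWYY R=OBGR D=WWYY L=GROB
After move 4 (F): F=RGRG U=WWBR R=YBYR D=GOYY L=GWOW
After move 5 (R'): R=BRYY U=WBBO F=RWRR D=GGYG B=YOOB
After move 6 (U'): U=BOWB F=GWRR R=RWYY B=BROB L=YOOW
Query 1: F[1] = W
Query 2: U[2] = W
Query 3: B[3] = B
Query 4: L[2] = O
Query 5: D[1] = G

Answer: W W B O G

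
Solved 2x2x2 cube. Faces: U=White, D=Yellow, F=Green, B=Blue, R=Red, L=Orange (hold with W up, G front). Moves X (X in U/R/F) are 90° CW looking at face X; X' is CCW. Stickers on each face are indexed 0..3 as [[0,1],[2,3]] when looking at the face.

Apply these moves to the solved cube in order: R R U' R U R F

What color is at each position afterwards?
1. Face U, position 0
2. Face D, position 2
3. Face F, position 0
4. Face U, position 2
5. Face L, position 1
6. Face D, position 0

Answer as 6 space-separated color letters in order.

After move 1 (R): R=RRRR U=WGWG F=GYGY D=YBYB B=WBWB
After move 2 (R): R=RRRR U=WYWY F=GBGB D=YWYW B=GBGB
After move 3 (U'): U=YYWW F=OOGB R=GBRR B=RRGB L=GBOO
After move 4 (R): R=RGRB U=YOWB F=OWGW D=YGYR B=WRYB
After move 5 (U): U=WYBO F=RGGW R=WRRB B=GBYB L=OWOO
After move 6 (R): R=RWBR U=WGBW F=RGGR D=YYYG B=OBYB
After move 7 (F): F=GRRG U=WGOW R=BWWR D=BRYG L=OYOY
Query 1: U[0] = W
Query 2: D[2] = Y
Query 3: F[0] = G
Query 4: U[2] = O
Query 5: L[1] = Y
Query 6: D[0] = B

Answer: W Y G O Y B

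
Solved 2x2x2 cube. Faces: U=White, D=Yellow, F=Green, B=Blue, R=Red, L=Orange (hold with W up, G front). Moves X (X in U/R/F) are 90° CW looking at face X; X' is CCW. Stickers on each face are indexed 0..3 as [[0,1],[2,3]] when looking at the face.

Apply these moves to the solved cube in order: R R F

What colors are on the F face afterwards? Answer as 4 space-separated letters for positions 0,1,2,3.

After move 1 (R): R=RRRR U=WGWG F=GYGY D=YBYB B=WBWB
After move 2 (R): R=RRRR U=WYWY F=GBGB D=YWYW B=GBGB
After move 3 (F): F=GGBB U=WYOO R=WRYR D=RRYW L=OYOW
Query: F face = GGBB

Answer: G G B B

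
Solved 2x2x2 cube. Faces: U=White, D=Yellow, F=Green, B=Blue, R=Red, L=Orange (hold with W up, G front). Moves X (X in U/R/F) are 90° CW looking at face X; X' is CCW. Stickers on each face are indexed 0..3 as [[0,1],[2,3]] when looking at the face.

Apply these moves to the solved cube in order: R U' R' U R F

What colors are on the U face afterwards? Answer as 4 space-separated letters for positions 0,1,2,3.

After move 1 (R): R=RRRR U=WGWG F=GYGY D=YBYB B=WBWB
After move 2 (U'): U=GGWW F=OOGY R=GYRR B=RRWB L=WBOO
After move 3 (R'): R=YRGR U=GWWR F=OGGW D=YOYY B=BRBB
After move 4 (U): U=WGRW F=YRGW R=BRGR B=WBBB L=OGOO
After move 5 (R): R=GBRR U=WRRW F=YOGY D=YBYW B=WBGB
After move 6 (F): F=GYYO U=WROG R=RBWR D=RGYW L=OYOB
Query: U face = WROG

Answer: W R O G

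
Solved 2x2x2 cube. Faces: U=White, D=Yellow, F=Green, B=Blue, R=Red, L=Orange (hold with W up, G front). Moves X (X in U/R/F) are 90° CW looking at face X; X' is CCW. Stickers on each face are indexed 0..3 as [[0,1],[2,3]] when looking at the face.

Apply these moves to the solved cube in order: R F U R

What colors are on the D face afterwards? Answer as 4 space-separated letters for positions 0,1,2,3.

Answer: R W Y O

Derivation:
After move 1 (R): R=RRRR U=WGWG F=GYGY D=YBYB B=WBWB
After move 2 (F): F=GGYY U=WGOO R=WRGR D=RRYB L=OYOB
After move 3 (U): U=OWOG F=WRYY R=WBGR B=OYWB L=GGOB
After move 4 (R): R=GWRB U=OROY F=WRYB D=RWYO B=GYWB
Query: D face = RWYO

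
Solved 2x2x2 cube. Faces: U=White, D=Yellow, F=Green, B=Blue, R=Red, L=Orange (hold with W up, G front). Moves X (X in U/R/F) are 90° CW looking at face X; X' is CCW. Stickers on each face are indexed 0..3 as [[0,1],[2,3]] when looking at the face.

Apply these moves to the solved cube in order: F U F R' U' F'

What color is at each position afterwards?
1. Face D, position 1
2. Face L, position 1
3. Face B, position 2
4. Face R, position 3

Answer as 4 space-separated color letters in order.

After move 1 (F): F=GGGG U=WWOO R=WRWR D=RRYY L=OYOY
After move 2 (U): U=OWOW F=WRGG R=BBWR B=OYBB L=GGOY
After move 3 (F): F=GWGR U=OWYG R=OBWR D=WBYY L=GROR
After move 4 (R'): R=BROW U=OBYO F=GWGG D=WWYR B=YYBB
After move 5 (U'): U=BOOY F=GRGG R=GWOW B=BRBB L=YYOR
After move 6 (F'): F=RGGG U=BOGO R=WWWW D=YRYR L=YYOO
Query 1: D[1] = R
Query 2: L[1] = Y
Query 3: B[2] = B
Query 4: R[3] = W

Answer: R Y B W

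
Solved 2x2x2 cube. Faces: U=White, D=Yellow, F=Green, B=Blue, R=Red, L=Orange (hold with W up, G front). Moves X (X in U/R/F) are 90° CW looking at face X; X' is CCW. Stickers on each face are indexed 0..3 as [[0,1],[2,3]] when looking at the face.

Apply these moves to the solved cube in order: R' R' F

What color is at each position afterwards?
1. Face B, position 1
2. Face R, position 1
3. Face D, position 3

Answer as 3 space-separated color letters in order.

Answer: B R W

Derivation:
After move 1 (R'): R=RRRR U=WBWB F=GWGW D=YGYG B=YBYB
After move 2 (R'): R=RRRR U=WYWY F=GBGB D=YWYW B=GBGB
After move 3 (F): F=GGBB U=WYOO R=WRYR D=RRYW L=OYOW
Query 1: B[1] = B
Query 2: R[1] = R
Query 3: D[3] = W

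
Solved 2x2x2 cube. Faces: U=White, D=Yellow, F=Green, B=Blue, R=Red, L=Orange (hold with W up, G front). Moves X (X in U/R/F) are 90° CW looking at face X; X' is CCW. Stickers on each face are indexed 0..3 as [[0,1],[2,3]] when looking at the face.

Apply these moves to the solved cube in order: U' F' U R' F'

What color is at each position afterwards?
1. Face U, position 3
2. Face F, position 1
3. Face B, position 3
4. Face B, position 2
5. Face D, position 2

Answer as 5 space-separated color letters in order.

Answer: R W B O Y

Derivation:
After move 1 (U'): U=WWWW F=OOGG R=GGRR B=RRBB L=BBOO
After move 2 (F'): F=OGOG U=WWGR R=YGYR D=BOYY L=BWOW
After move 3 (U): U=GWRW F=YGOG R=RRYR B=BWBB L=OGOW
After move 4 (R'): R=RRRY U=GBRB F=YWOW D=BGYG B=YWOB
After move 5 (F'): F=WWYO U=GBRR R=GRBY D=GWYG L=OBOR
Query 1: U[3] = R
Query 2: F[1] = W
Query 3: B[3] = B
Query 4: B[2] = O
Query 5: D[2] = Y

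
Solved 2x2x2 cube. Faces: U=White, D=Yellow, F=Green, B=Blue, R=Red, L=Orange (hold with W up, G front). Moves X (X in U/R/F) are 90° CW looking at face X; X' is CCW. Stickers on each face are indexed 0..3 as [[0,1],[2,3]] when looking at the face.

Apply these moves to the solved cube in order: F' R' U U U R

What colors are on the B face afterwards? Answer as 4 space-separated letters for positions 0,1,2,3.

After move 1 (F'): F=GGGG U=WWRR R=YRYR D=OOYY L=OWOW
After move 2 (R'): R=RRYY U=WBRB F=GWGR D=OGYG B=YBOB
After move 3 (U): U=RWBB F=RRGR R=YBYY B=OWOB L=GWOW
After move 4 (U): U=BRBW F=YBGR R=OWYY B=GWOB L=RROW
After move 5 (U): U=BBWR F=OWGR R=GWYY B=RROB L=YBOW
After move 6 (R): R=YGYW U=BWWR F=OGGG D=OOYR B=RRBB
Query: B face = RRBB

Answer: R R B B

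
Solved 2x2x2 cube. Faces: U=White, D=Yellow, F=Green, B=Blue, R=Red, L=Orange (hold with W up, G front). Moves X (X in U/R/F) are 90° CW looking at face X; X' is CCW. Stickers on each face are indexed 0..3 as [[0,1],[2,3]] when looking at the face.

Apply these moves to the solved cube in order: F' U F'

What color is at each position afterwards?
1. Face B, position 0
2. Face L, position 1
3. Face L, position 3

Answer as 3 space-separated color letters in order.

Answer: O W R

Derivation:
After move 1 (F'): F=GGGG U=WWRR R=YRYR D=OOYY L=OWOW
After move 2 (U): U=RWRW F=YRGG R=BBYR B=OWBB L=GGOW
After move 3 (F'): F=RGYG U=RWBY R=OBOR D=GWYY L=GWOR
Query 1: B[0] = O
Query 2: L[1] = W
Query 3: L[3] = R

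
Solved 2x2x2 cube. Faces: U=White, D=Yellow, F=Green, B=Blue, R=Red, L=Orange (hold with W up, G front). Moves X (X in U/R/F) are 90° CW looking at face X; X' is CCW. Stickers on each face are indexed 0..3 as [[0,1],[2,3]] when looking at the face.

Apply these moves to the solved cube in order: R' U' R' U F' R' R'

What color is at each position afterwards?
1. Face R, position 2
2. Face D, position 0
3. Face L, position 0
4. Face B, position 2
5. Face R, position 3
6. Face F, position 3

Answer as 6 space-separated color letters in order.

Answer: R B O W O Y

Derivation:
After move 1 (R'): R=RRRR U=WBWB F=GWGW D=YGYG B=YBYB
After move 2 (U'): U=BBWW F=OOGW R=GWRR B=RRYB L=YBOO
After move 3 (R'): R=WRGR U=BYWR F=OBGW D=YOYW B=GRGB
After move 4 (U): U=WBRY F=WRGW R=GRGR B=YBGB L=OBOO
After move 5 (F'): F=RWWG U=WBGG R=ORYR D=BOYW L=OYOR
After move 6 (R'): R=RROY U=WGGY F=RBWG D=BWYG B=WBOB
After move 7 (R'): R=RYRO U=WOGW F=RGWY D=BBYG B=GBWB
Query 1: R[2] = R
Query 2: D[0] = B
Query 3: L[0] = O
Query 4: B[2] = W
Query 5: R[3] = O
Query 6: F[3] = Y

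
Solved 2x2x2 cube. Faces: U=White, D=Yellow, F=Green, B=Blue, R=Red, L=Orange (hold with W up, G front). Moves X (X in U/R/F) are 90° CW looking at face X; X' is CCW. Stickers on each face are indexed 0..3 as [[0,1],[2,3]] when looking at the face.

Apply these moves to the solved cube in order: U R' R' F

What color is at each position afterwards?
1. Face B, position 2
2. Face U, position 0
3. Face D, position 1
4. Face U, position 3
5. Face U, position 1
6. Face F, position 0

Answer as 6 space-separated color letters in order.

After move 1 (U): U=WWWW F=RRGG R=BBRR B=OOBB L=GGOO
After move 2 (R'): R=BRBR U=WBWO F=RWGW D=YRYG B=YOYB
After move 3 (R'): R=RRBB U=WYWY F=RBGO D=YWYW B=GORB
After move 4 (F): F=GROB U=WYOG R=WRYB D=BRYW L=GYOW
Query 1: B[2] = R
Query 2: U[0] = W
Query 3: D[1] = R
Query 4: U[3] = G
Query 5: U[1] = Y
Query 6: F[0] = G

Answer: R W R G Y G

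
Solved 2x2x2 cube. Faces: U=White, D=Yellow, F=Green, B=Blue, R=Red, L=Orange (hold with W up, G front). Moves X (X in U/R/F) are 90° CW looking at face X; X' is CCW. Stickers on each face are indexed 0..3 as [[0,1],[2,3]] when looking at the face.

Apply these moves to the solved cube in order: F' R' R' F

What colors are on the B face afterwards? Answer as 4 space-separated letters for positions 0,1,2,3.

After move 1 (F'): F=GGGG U=WWRR R=YRYR D=OOYY L=OWOW
After move 2 (R'): R=RRYY U=WBRB F=GWGR D=OGYG B=YBOB
After move 3 (R'): R=RYRY U=WORY F=GBGB D=OWYR B=GBGB
After move 4 (F): F=GGBB U=WOWW R=RYYY D=RRYR L=OOOW
Query: B face = GBGB

Answer: G B G B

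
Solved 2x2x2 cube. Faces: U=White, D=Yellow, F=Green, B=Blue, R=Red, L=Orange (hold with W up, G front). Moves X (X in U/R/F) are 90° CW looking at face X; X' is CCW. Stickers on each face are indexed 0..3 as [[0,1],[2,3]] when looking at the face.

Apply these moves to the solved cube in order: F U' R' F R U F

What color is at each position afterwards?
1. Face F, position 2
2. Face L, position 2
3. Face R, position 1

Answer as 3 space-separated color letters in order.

After move 1 (F): F=GGGG U=WWOO R=WRWR D=RRYY L=OYOY
After move 2 (U'): U=WOWO F=OYGG R=GGWR B=WRBB L=BBOY
After move 3 (R'): R=GRGW U=WBWW F=OOGO D=RYYG B=YRRB
After move 4 (F): F=GOOO U=WBYB R=WRWW D=GGYG L=BROY
After move 5 (R): R=WWWR U=WOYO F=GGOG D=GRYY B=BRBB
After move 6 (U): U=YWOO F=WWOG R=BRWR B=BRBB L=GGOY
After move 7 (F): F=OWGW U=YWYG R=OROR D=WBYY L=GGOR
Query 1: F[2] = G
Query 2: L[2] = O
Query 3: R[1] = R

Answer: G O R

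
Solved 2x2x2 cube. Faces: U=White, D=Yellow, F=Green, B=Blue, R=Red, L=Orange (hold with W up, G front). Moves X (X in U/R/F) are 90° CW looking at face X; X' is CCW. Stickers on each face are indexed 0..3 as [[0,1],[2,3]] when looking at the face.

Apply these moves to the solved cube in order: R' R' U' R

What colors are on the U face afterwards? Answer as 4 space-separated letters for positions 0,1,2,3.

Answer: Y O W B

Derivation:
After move 1 (R'): R=RRRR U=WBWB F=GWGW D=YGYG B=YBYB
After move 2 (R'): R=RRRR U=WYWY F=GBGB D=YWYW B=GBGB
After move 3 (U'): U=YYWW F=OOGB R=GBRR B=RRGB L=GBOO
After move 4 (R): R=RGRB U=YOWB F=OWGW D=YGYR B=WRYB
Query: U face = YOWB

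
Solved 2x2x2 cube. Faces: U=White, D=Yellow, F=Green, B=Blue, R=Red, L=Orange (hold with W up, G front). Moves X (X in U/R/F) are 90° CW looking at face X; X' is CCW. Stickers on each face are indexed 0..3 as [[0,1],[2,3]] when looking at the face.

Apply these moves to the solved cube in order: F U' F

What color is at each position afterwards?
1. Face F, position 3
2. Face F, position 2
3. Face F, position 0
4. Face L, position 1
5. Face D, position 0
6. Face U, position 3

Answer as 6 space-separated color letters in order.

After move 1 (F): F=GGGG U=WWOO R=WRWR D=RRYY L=OYOY
After move 2 (U'): U=WOWO F=OYGG R=GGWR B=WRBB L=BBOY
After move 3 (F): F=GOGY U=WOYB R=WGOR D=WGYY L=BROR
Query 1: F[3] = Y
Query 2: F[2] = G
Query 3: F[0] = G
Query 4: L[1] = R
Query 5: D[0] = W
Query 6: U[3] = B

Answer: Y G G R W B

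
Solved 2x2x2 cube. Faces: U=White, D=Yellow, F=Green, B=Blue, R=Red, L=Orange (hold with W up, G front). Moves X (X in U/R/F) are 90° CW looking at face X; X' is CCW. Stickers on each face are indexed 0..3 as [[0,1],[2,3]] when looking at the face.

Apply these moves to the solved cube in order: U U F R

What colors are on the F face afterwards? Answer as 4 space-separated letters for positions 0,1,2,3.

After move 1 (U): U=WWWW F=RRGG R=BBRR B=OOBB L=GGOO
After move 2 (U): U=WWWW F=BBGG R=OORR B=GGBB L=RROO
After move 3 (F): F=GBGB U=WWOR R=WOWR D=ROYY L=RYOY
After move 4 (R): R=WWRO U=WBOB F=GOGY D=RBYG B=RGWB
Query: F face = GOGY

Answer: G O G Y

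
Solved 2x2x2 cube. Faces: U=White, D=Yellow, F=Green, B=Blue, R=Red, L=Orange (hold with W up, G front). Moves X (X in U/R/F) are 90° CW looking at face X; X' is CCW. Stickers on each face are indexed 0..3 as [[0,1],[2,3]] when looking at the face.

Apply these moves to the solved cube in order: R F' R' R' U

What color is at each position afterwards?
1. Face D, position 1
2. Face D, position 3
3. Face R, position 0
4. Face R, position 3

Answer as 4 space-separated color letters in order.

After move 1 (R): R=RRRR U=WGWG F=GYGY D=YBYB B=WBWB
After move 2 (F'): F=YYGG U=WGRR R=BRYR D=OOYB L=OGOW
After move 3 (R'): R=RRBY U=WWRW F=YGGR D=OYYG B=BBOB
After move 4 (R'): R=RYRB U=WORB F=YWGW D=OGYR B=GBYB
After move 5 (U): U=RWBO F=RYGW R=GBRB B=OGYB L=YWOW
Query 1: D[1] = G
Query 2: D[3] = R
Query 3: R[0] = G
Query 4: R[3] = B

Answer: G R G B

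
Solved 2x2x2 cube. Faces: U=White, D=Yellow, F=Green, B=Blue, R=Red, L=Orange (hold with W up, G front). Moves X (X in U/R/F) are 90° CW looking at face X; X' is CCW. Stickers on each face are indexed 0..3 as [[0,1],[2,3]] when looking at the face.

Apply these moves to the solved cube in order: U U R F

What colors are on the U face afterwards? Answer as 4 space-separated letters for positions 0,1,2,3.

Answer: W B O R

Derivation:
After move 1 (U): U=WWWW F=RRGG R=BBRR B=OOBB L=GGOO
After move 2 (U): U=WWWW F=BBGG R=OORR B=GGBB L=RROO
After move 3 (R): R=RORO U=WBWG F=BYGY D=YBYG B=WGWB
After move 4 (F): F=GBYY U=WBOR R=WOGO D=RRYG L=RYOB
Query: U face = WBOR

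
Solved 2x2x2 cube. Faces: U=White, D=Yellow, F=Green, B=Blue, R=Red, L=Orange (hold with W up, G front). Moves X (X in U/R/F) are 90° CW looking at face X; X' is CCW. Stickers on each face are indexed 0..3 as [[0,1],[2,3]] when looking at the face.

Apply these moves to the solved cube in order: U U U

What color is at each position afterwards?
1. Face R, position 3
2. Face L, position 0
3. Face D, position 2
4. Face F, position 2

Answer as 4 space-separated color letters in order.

Answer: R B Y G

Derivation:
After move 1 (U): U=WWWW F=RRGG R=BBRR B=OOBB L=GGOO
After move 2 (U): U=WWWW F=BBGG R=OORR B=GGBB L=RROO
After move 3 (U): U=WWWW F=OOGG R=GGRR B=RRBB L=BBOO
Query 1: R[3] = R
Query 2: L[0] = B
Query 3: D[2] = Y
Query 4: F[2] = G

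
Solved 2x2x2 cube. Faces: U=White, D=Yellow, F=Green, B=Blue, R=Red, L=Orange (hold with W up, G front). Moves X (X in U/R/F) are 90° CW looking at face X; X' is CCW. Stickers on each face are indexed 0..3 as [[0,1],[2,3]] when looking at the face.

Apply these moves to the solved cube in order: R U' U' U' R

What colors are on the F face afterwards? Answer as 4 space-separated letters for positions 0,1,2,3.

Answer: R B G B

Derivation:
After move 1 (R): R=RRRR U=WGWG F=GYGY D=YBYB B=WBWB
After move 2 (U'): U=GGWW F=OOGY R=GYRR B=RRWB L=WBOO
After move 3 (U'): U=GWGW F=WBGY R=OORR B=GYWB L=RROO
After move 4 (U'): U=WWGG F=RRGY R=WBRR B=OOWB L=GYOO
After move 5 (R): R=RWRB U=WRGY F=RBGB D=YWYO B=GOWB
Query: F face = RBGB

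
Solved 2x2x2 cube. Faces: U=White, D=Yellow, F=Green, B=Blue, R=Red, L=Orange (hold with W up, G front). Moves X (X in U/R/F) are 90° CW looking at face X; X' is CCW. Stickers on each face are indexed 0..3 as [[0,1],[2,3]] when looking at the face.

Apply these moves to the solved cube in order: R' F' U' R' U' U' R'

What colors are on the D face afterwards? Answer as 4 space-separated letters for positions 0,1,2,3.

Answer: O R Y R

Derivation:
After move 1 (R'): R=RRRR U=WBWB F=GWGW D=YGYG B=YBYB
After move 2 (F'): F=WWGG U=WBRR R=GRYR D=OOYG L=OBOW
After move 3 (U'): U=BRWR F=OBGG R=WWYR B=GRYB L=YBOW
After move 4 (R'): R=WRWY U=BYWG F=ORGR D=OBYG B=GROB
After move 5 (U'): U=YGBW F=YBGR R=ORWY B=WROB L=GROW
After move 6 (U'): U=GWYB F=GRGR R=YBWY B=OROB L=WROW
After move 7 (R'): R=BYYW U=GOYO F=GWGB D=ORYR B=GRBB
Query: D face = ORYR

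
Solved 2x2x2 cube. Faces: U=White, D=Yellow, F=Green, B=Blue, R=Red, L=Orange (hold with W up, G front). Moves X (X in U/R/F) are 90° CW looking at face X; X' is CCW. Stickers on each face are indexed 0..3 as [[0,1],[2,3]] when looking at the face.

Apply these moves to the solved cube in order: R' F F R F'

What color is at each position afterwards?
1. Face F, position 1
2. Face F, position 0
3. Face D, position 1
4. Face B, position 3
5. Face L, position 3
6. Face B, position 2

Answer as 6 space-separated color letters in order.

Answer: G W R B G B

Derivation:
After move 1 (R'): R=RRRR U=WBWB F=GWGW D=YGYG B=YBYB
After move 2 (F): F=GGWW U=WBOO R=WRBR D=RRYG L=OYOG
After move 3 (F): F=WGWG U=WBGY R=OROR D=BWYG L=OROR
After move 4 (R): R=OORR U=WGGG F=WWWG D=BYYY B=YBBB
After move 5 (F'): F=WGWW U=WGOR R=YOBR D=RRYY L=OGOG
Query 1: F[1] = G
Query 2: F[0] = W
Query 3: D[1] = R
Query 4: B[3] = B
Query 5: L[3] = G
Query 6: B[2] = B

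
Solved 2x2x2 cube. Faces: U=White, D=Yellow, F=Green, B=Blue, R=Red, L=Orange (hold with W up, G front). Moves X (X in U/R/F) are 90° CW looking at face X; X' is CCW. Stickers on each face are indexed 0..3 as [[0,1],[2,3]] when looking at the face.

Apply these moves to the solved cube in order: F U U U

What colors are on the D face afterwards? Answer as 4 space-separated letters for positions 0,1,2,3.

After move 1 (F): F=GGGG U=WWOO R=WRWR D=RRYY L=OYOY
After move 2 (U): U=OWOW F=WRGG R=BBWR B=OYBB L=GGOY
After move 3 (U): U=OOWW F=BBGG R=OYWR B=GGBB L=WROY
After move 4 (U): U=WOWO F=OYGG R=GGWR B=WRBB L=BBOY
Query: D face = RRYY

Answer: R R Y Y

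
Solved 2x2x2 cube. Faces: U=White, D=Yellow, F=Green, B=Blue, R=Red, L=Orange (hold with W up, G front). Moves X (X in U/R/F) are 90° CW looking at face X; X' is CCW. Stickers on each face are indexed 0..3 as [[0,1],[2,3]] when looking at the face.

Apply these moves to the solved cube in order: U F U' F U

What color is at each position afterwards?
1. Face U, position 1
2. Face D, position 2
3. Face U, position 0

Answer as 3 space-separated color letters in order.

Answer: W Y Y

Derivation:
After move 1 (U): U=WWWW F=RRGG R=BBRR B=OOBB L=GGOO
After move 2 (F): F=GRGR U=WWOG R=WBWR D=RBYY L=GYOY
After move 3 (U'): U=WGWO F=GYGR R=GRWR B=WBBB L=OOOY
After move 4 (F): F=GGRY U=WGYO R=WROR D=WGYY L=OROB
After move 5 (U): U=YWOG F=WRRY R=WBOR B=ORBB L=GGOB
Query 1: U[1] = W
Query 2: D[2] = Y
Query 3: U[0] = Y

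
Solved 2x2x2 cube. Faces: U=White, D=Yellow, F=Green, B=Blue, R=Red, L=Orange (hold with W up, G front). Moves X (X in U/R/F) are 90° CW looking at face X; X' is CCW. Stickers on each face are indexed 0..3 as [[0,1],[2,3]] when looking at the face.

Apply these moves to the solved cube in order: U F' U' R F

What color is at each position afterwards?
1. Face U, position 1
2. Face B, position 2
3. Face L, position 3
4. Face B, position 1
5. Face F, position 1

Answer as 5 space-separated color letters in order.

Answer: W R B B G

Derivation:
After move 1 (U): U=WWWW F=RRGG R=BBRR B=OOBB L=GGOO
After move 2 (F'): F=RGRG U=WWBR R=YBYR D=GOYY L=GWOW
After move 3 (U'): U=WRWB F=GWRG R=RGYR B=YBBB L=OOOW
After move 4 (R): R=YRRG U=WWWG F=GORY D=GBYY B=BBRB
After move 5 (F): F=RGYO U=WWWO R=WRGG D=RYYY L=OGOB
Query 1: U[1] = W
Query 2: B[2] = R
Query 3: L[3] = B
Query 4: B[1] = B
Query 5: F[1] = G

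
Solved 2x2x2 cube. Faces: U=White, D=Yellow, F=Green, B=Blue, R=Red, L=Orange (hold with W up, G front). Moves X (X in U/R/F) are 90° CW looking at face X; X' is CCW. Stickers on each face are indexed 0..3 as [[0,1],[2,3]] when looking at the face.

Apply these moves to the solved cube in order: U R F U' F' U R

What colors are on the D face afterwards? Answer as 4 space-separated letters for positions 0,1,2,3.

After move 1 (U): U=WWWW F=RRGG R=BBRR B=OOBB L=GGOO
After move 2 (R): R=RBRB U=WRWG F=RYGY D=YBYO B=WOWB
After move 3 (F): F=GRYY U=WROG R=WBGB D=RRYO L=GYOB
After move 4 (U'): U=RGWO F=GYYY R=GRGB B=WBWB L=WOOB
After move 5 (F'): F=YYGY U=RGGG R=RRRB D=OBYO L=WOOW
After move 6 (U): U=GRGG F=RRGY R=WBRB B=WOWB L=YYOW
After move 7 (R): R=RWBB U=GRGY F=RBGO D=OWYW B=GORB
Query: D face = OWYW

Answer: O W Y W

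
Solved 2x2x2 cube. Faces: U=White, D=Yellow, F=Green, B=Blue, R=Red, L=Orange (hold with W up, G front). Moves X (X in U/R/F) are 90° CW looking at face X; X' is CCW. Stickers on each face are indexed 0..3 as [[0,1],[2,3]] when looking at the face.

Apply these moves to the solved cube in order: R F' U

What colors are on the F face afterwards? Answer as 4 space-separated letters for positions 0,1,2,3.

After move 1 (R): R=RRRR U=WGWG F=GYGY D=YBYB B=WBWB
After move 2 (F'): F=YYGG U=WGRR R=BRYR D=OOYB L=OGOW
After move 3 (U): U=RWRG F=BRGG R=WBYR B=OGWB L=YYOW
Query: F face = BRGG

Answer: B R G G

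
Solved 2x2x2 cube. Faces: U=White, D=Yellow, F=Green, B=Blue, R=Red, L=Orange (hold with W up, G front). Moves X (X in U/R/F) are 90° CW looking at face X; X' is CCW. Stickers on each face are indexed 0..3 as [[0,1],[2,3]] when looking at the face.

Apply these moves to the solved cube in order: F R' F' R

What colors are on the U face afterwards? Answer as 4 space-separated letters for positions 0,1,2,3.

Answer: W O R G

Derivation:
After move 1 (F): F=GGGG U=WWOO R=WRWR D=RRYY L=OYOY
After move 2 (R'): R=RRWW U=WBOB F=GWGO D=RGYG B=YBRB
After move 3 (F'): F=WOGG U=WBRW R=GRRW D=YYYG L=OBOO
After move 4 (R): R=RGWR U=WORG F=WYGG D=YRYY B=WBBB
Query: U face = WORG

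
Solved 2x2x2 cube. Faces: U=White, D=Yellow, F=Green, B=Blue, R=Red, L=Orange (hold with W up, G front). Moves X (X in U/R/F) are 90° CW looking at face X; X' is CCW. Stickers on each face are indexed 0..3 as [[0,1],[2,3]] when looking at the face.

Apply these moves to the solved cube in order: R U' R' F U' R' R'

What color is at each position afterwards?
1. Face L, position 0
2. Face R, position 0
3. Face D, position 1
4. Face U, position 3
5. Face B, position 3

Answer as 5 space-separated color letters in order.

After move 1 (R): R=RRRR U=WGWG F=GYGY D=YBYB B=WBWB
After move 2 (U'): U=GGWW F=OOGY R=GYRR B=RRWB L=WBOO
After move 3 (R'): R=YRGR U=GWWR F=OGGW D=YOYY B=BRBB
After move 4 (F): F=GOWG U=GWOB R=WRRR D=GYYY L=WYOO
After move 5 (U'): U=WBGO F=WYWG R=GORR B=WRBB L=BROO
After move 6 (R'): R=ORGR U=WBGW F=WBWO D=GYYG B=YRYB
After move 7 (R'): R=RROG U=WYGY F=WBWW D=GBYO B=GRYB
Query 1: L[0] = B
Query 2: R[0] = R
Query 3: D[1] = B
Query 4: U[3] = Y
Query 5: B[3] = B

Answer: B R B Y B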